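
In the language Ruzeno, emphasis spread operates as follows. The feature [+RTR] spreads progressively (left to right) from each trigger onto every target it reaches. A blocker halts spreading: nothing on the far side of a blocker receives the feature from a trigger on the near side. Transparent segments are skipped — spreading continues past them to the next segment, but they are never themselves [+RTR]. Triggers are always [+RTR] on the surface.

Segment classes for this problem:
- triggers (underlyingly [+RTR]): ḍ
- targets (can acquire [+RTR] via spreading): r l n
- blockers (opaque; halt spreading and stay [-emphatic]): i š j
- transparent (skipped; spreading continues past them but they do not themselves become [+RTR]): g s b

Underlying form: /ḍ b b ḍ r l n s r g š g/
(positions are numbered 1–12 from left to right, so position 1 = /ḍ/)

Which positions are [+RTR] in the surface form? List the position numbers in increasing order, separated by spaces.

From /ḍ/ at 1 rightward: 2 /b/ transparent; 3 /b/ transparent; 4 /ḍ/ is itself a trigger — this domain ends here.
From /ḍ/ at 4 rightward: 5 /r/ → [+RTR]; 6 /l/ → [+RTR]; 7 /n/ → [+RTR]; 8 /s/ transparent; 9 /r/ → [+RTR]; 10 /g/ transparent; 11 /š/ blocks.

1 4 5 6 7 9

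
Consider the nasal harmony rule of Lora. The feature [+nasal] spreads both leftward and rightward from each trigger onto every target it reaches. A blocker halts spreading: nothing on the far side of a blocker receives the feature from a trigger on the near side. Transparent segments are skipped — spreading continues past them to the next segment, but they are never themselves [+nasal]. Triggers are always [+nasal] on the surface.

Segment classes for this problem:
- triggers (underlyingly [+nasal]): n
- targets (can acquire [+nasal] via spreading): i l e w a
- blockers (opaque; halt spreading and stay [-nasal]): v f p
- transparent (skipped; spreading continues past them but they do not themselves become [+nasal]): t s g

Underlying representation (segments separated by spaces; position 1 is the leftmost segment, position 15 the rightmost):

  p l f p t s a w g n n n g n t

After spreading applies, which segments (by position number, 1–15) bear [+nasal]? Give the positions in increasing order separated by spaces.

7 8 10 11 12 14

From /n/ at 10 rightward: 11 /n/ is itself a trigger — this domain ends here.
From /n/ at 10 leftward: 9 /g/ transparent; 8 /w/ → [+nasal]; 7 /a/ → [+nasal]; 6 /s/ transparent; 5 /t/ transparent; 4 /p/ blocks.
From /n/ at 11 rightward: 12 /n/ is itself a trigger — this domain ends here.
From /n/ at 11 leftward: 10 /n/ is itself a trigger — this domain ends here.
From /n/ at 12 rightward: 13 /g/ transparent; 14 /n/ is itself a trigger — this domain ends here.
From /n/ at 12 leftward: 11 /n/ is itself a trigger — this domain ends here.
From /n/ at 14 rightward: 15 /t/ transparent; word edge.
From /n/ at 14 leftward: 13 /g/ transparent; 12 /n/ is itself a trigger — this domain ends here.
Target with no active source: position 2 stays [-nasal].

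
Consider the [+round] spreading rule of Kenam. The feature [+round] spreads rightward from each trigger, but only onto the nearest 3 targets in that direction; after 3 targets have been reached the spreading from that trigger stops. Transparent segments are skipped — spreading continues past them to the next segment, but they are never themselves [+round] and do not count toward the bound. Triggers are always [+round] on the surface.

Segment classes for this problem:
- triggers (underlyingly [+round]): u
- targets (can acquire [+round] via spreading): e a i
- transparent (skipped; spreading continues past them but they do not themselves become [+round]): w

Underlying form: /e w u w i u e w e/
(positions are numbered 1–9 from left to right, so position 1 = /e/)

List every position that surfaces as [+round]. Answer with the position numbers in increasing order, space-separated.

From /u/ at 3 rightward: 4 /w/ transparent; 5 /i/ → [+round]; 6 /u/ is itself a trigger — this domain ends here.
From /u/ at 6 rightward: 7 /e/ → [+round]; 8 /w/ transparent; 9 /e/ → [+round]; word edge.
Target with no active source: position 1 stays [-round].

3 5 6 7 9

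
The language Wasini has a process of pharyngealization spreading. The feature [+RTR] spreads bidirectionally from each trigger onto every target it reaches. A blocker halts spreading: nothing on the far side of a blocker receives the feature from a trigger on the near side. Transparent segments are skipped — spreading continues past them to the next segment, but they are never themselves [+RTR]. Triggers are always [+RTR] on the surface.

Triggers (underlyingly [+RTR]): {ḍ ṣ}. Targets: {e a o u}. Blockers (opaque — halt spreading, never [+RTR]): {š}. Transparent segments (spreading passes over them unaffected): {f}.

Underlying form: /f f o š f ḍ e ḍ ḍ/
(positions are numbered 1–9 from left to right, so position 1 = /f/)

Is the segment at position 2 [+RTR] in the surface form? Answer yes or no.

no

From /ḍ/ at 6 rightward: 7 /e/ → [+RTR]; 8 /ḍ/ is itself a trigger — this domain ends here.
From /ḍ/ at 6 leftward: 5 /f/ transparent; 4 /š/ blocks.
From /ḍ/ at 8 rightward: 9 /ḍ/ is itself a trigger — this domain ends here.
From /ḍ/ at 8 leftward: 7 /e/ → [+RTR]; 6 /ḍ/ is itself a trigger — this domain ends here.
From /ḍ/ at 9 rightward: word edge.
From /ḍ/ at 9 leftward: 8 /ḍ/ is itself a trigger — this domain ends here.
Target with no active source: position 3 stays [-emphatic].
[+RTR] positions on the surface: 6 7 8 9.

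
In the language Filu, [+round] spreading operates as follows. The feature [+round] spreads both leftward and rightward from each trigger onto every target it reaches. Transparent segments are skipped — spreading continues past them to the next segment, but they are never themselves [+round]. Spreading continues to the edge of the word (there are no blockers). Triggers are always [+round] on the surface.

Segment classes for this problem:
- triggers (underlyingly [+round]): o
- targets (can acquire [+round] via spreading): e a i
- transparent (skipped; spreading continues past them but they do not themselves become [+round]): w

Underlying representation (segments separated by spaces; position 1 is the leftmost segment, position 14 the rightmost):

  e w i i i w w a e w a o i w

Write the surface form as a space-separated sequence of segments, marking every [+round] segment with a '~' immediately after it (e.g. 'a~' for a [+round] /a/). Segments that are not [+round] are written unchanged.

e~ w i~ i~ i~ w w a~ e~ w a~ o~ i~ w

From /o/ at 12 rightward: 13 /i/ → [+round]; 14 /w/ transparent; word edge.
From /o/ at 12 leftward: 11 /a/ → [+round]; 10 /w/ transparent; 9 /e/ → [+round]; 8 /a/ → [+round]; 7 /w/ transparent; 6 /w/ transparent; 5 /i/ → [+round]; 4 /i/ → [+round]; 3 /i/ → [+round]; 2 /w/ transparent; 1 /e/ → [+round]; word edge.
[+round] positions on the surface: 1 3 4 5 8 9 11 12 13.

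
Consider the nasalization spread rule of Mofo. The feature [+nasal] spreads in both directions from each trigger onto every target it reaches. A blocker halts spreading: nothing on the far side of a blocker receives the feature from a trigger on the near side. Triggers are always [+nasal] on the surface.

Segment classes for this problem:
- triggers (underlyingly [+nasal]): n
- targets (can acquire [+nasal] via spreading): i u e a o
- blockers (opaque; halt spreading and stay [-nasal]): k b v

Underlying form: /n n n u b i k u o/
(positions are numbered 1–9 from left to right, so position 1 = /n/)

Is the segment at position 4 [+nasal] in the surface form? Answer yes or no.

yes

From /n/ at 1 rightward: 2 /n/ is itself a trigger — this domain ends here.
From /n/ at 1 leftward: word edge.
From /n/ at 2 rightward: 3 /n/ is itself a trigger — this domain ends here.
From /n/ at 2 leftward: 1 /n/ is itself a trigger — this domain ends here.
From /n/ at 3 rightward: 4 /u/ → [+nasal]; 5 /b/ blocks.
From /n/ at 3 leftward: 2 /n/ is itself a trigger — this domain ends here.
Targets with no active source: positions 6 8 9 stay [-nasal].
[+nasal] positions on the surface: 1 2 3 4.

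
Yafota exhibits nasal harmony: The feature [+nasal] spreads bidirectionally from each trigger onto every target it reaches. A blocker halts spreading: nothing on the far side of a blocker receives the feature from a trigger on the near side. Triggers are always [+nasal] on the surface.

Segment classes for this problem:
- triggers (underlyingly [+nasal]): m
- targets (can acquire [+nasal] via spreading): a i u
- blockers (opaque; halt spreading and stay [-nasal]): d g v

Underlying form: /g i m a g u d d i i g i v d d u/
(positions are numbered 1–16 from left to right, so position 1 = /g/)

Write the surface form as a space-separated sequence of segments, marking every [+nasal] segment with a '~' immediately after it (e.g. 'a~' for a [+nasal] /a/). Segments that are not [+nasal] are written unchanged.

g i~ m~ a~ g u d d i i g i v d d u

From /m/ at 3 rightward: 4 /a/ → [+nasal]; 5 /g/ blocks.
From /m/ at 3 leftward: 2 /i/ → [+nasal]; 1 /g/ blocks.
Targets with no active source: positions 6 9 10 12 16 stay [-nasal].
[+nasal] positions on the surface: 2 3 4.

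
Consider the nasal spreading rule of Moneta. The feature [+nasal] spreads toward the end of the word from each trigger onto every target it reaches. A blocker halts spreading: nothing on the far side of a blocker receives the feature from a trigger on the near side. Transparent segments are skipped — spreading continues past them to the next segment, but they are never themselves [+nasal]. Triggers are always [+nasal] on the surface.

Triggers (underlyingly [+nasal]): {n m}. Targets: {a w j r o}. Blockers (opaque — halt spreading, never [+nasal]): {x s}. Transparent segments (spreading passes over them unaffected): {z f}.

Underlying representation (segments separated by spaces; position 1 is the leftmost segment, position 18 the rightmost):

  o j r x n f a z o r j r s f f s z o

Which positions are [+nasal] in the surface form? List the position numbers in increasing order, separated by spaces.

From /n/ at 5 rightward: 6 /f/ transparent; 7 /a/ → [+nasal]; 8 /z/ transparent; 9 /o/ → [+nasal]; 10 /r/ → [+nasal]; 11 /j/ → [+nasal]; 12 /r/ → [+nasal]; 13 /s/ blocks.
Targets with no active source: positions 1 2 3 18 stay [-nasal].

5 7 9 10 11 12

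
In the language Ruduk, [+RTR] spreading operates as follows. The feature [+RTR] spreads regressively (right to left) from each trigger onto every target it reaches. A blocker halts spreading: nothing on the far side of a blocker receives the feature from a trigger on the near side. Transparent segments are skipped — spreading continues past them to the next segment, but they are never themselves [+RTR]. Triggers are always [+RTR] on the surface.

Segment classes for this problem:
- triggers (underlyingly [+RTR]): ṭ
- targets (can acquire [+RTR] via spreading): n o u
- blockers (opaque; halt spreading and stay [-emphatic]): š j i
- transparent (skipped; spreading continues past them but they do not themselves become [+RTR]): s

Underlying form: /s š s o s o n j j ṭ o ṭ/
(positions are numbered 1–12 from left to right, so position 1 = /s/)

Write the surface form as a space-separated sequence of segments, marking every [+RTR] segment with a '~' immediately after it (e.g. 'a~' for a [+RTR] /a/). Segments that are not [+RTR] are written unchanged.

From /ṭ/ at 10 leftward: 9 /j/ blocks.
From /ṭ/ at 12 leftward: 11 /o/ → [+RTR]; 10 /ṭ/ is itself a trigger — this domain ends here.
Targets with no active source: positions 4 6 7 stay [-emphatic].
[+RTR] positions on the surface: 10 11 12.

s š s o s o n j j ṭ~ o~ ṭ~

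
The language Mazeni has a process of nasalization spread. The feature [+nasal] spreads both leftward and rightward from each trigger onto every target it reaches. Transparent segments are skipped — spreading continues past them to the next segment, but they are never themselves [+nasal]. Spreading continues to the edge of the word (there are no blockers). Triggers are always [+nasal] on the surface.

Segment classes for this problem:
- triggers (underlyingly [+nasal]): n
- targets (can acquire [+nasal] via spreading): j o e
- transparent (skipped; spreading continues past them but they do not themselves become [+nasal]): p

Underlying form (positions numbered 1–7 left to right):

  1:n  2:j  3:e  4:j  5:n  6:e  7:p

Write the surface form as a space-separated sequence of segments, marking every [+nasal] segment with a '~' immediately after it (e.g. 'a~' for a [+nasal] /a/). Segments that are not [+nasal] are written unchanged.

From /n/ at 1 rightward: 2 /j/ → [+nasal]; 3 /e/ → [+nasal]; 4 /j/ → [+nasal]; 5 /n/ is itself a trigger — this domain ends here.
From /n/ at 1 leftward: word edge.
From /n/ at 5 rightward: 6 /e/ → [+nasal]; 7 /p/ transparent; word edge.
From /n/ at 5 leftward: 4 /j/ → [+nasal]; 3 /e/ → [+nasal]; 2 /j/ → [+nasal]; 1 /n/ is itself a trigger — this domain ends here.
[+nasal] positions on the surface: 1 2 3 4 5 6.

n~ j~ e~ j~ n~ e~ p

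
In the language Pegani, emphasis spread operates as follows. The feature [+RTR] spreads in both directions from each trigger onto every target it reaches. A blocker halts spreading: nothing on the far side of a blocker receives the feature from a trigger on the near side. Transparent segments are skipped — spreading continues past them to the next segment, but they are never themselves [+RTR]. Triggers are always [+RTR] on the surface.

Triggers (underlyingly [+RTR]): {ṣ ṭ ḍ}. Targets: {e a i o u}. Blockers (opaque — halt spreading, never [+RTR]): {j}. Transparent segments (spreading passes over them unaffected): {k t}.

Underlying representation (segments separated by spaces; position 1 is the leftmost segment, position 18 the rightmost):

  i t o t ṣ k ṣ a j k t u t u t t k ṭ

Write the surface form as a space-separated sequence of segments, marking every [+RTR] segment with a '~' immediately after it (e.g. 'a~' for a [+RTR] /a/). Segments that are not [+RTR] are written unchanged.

From /ṣ/ at 5 rightward: 6 /k/ transparent; 7 /ṣ/ is itself a trigger — this domain ends here.
From /ṣ/ at 5 leftward: 4 /t/ transparent; 3 /o/ → [+RTR]; 2 /t/ transparent; 1 /i/ → [+RTR]; word edge.
From /ṣ/ at 7 rightward: 8 /a/ → [+RTR]; 9 /j/ blocks.
From /ṣ/ at 7 leftward: 6 /k/ transparent; 5 /ṣ/ is itself a trigger — this domain ends here.
From /ṭ/ at 18 rightward: word edge.
From /ṭ/ at 18 leftward: 17 /k/ transparent; 16 /t/ transparent; 15 /t/ transparent; 14 /u/ → [+RTR]; 13 /t/ transparent; 12 /u/ → [+RTR]; 11 /t/ transparent; 10 /k/ transparent; 9 /j/ blocks.
[+RTR] positions on the surface: 1 3 5 7 8 12 14 18.

i~ t o~ t ṣ~ k ṣ~ a~ j k t u~ t u~ t t k ṭ~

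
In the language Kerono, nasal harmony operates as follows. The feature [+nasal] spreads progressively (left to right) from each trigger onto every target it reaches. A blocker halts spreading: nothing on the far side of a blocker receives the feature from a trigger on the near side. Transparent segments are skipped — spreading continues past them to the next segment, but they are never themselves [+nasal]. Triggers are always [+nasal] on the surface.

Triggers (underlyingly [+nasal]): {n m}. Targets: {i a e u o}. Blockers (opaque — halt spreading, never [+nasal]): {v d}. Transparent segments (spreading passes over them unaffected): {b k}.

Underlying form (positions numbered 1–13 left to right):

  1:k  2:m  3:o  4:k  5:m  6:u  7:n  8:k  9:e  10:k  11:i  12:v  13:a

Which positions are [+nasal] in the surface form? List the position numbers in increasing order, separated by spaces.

From /m/ at 2 rightward: 3 /o/ → [+nasal]; 4 /k/ transparent; 5 /m/ is itself a trigger — this domain ends here.
From /m/ at 5 rightward: 6 /u/ → [+nasal]; 7 /n/ is itself a trigger — this domain ends here.
From /n/ at 7 rightward: 8 /k/ transparent; 9 /e/ → [+nasal]; 10 /k/ transparent; 11 /i/ → [+nasal]; 12 /v/ blocks.
Target with no active source: position 13 stays [-nasal].

2 3 5 6 7 9 11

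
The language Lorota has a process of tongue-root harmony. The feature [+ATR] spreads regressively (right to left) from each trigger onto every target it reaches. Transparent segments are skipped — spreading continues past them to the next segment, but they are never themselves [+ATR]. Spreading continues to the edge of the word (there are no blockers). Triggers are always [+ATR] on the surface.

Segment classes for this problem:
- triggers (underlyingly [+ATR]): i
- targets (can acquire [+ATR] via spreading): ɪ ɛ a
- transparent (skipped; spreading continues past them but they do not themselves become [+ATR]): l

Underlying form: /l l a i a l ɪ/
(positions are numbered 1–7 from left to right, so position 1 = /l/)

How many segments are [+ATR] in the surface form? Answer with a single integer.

From /i/ at 4 leftward: 3 /a/ → [+ATR]; 2 /l/ transparent; 1 /l/ transparent; word edge.
Targets with no active source: positions 5 7 stay [-ATR].
[+ATR] positions on the surface: 3 4.

2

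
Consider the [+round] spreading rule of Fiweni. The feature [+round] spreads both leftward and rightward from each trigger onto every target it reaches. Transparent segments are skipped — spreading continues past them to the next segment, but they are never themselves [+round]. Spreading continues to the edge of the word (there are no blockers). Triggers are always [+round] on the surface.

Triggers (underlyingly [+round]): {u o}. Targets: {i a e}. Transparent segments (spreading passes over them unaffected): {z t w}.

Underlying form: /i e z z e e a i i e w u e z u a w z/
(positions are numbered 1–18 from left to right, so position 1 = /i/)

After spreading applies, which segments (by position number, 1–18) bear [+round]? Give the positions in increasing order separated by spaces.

From /u/ at 12 rightward: 13 /e/ → [+round]; 14 /z/ transparent; 15 /u/ is itself a trigger — this domain ends here.
From /u/ at 12 leftward: 11 /w/ transparent; 10 /e/ → [+round]; 9 /i/ → [+round]; 8 /i/ → [+round]; 7 /a/ → [+round]; 6 /e/ → [+round]; 5 /e/ → [+round]; 4 /z/ transparent; 3 /z/ transparent; 2 /e/ → [+round]; 1 /i/ → [+round]; word edge.
From /u/ at 15 rightward: 16 /a/ → [+round]; 17 /w/ transparent; 18 /z/ transparent; word edge.
From /u/ at 15 leftward: 14 /z/ transparent; 13 /e/ → [+round]; 12 /u/ is itself a trigger — this domain ends here.

1 2 5 6 7 8 9 10 12 13 15 16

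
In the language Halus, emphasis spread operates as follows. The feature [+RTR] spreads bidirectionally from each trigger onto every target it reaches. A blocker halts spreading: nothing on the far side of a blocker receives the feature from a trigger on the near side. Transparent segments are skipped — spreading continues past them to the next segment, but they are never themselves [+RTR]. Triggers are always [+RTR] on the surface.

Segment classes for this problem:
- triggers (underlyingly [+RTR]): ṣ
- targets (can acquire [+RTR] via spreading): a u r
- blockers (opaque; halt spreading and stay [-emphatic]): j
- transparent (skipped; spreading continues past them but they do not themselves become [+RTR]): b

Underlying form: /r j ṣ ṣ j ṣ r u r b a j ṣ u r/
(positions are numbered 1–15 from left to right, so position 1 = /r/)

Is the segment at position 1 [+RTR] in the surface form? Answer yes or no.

From /ṣ/ at 3 rightward: 4 /ṣ/ is itself a trigger — this domain ends here.
From /ṣ/ at 3 leftward: 2 /j/ blocks.
From /ṣ/ at 4 rightward: 5 /j/ blocks.
From /ṣ/ at 4 leftward: 3 /ṣ/ is itself a trigger — this domain ends here.
From /ṣ/ at 6 rightward: 7 /r/ → [+RTR]; 8 /u/ → [+RTR]; 9 /r/ → [+RTR]; 10 /b/ transparent; 11 /a/ → [+RTR]; 12 /j/ blocks.
From /ṣ/ at 6 leftward: 5 /j/ blocks.
From /ṣ/ at 13 rightward: 14 /u/ → [+RTR]; 15 /r/ → [+RTR]; word edge.
From /ṣ/ at 13 leftward: 12 /j/ blocks.
Target with no active source: position 1 stays [-emphatic].
[+RTR] positions on the surface: 3 4 6 7 8 9 11 13 14 15.

no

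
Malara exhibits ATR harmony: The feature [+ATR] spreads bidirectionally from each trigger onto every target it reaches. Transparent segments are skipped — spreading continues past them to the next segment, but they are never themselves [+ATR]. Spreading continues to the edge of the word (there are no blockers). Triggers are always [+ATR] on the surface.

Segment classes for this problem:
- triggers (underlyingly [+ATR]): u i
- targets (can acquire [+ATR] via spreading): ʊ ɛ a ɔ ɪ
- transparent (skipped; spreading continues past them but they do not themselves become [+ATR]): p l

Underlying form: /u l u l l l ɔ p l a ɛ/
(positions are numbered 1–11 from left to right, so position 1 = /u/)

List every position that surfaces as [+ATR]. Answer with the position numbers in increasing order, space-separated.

From /u/ at 1 rightward: 2 /l/ transparent; 3 /u/ is itself a trigger — this domain ends here.
From /u/ at 1 leftward: word edge.
From /u/ at 3 rightward: 4 /l/ transparent; 5 /l/ transparent; 6 /l/ transparent; 7 /ɔ/ → [+ATR]; 8 /p/ transparent; 9 /l/ transparent; 10 /a/ → [+ATR]; 11 /ɛ/ → [+ATR]; word edge.
From /u/ at 3 leftward: 2 /l/ transparent; 1 /u/ is itself a trigger — this domain ends here.

1 3 7 10 11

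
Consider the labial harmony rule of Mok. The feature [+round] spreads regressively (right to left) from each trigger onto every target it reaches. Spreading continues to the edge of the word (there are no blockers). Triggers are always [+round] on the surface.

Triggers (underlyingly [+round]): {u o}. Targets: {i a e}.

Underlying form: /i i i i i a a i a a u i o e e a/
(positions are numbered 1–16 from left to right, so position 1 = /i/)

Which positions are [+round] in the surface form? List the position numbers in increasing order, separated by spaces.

1 2 3 4 5 6 7 8 9 10 11 12 13

From /u/ at 11 leftward: 10 /a/ → [+round]; 9 /a/ → [+round]; 8 /i/ → [+round]; 7 /a/ → [+round]; 6 /a/ → [+round]; 5 /i/ → [+round]; 4 /i/ → [+round]; 3 /i/ → [+round]; 2 /i/ → [+round]; 1 /i/ → [+round]; word edge.
From /o/ at 13 leftward: 12 /i/ → [+round]; 11 /u/ is itself a trigger — this domain ends here.
Targets with no active source: positions 14 15 16 stay [-round].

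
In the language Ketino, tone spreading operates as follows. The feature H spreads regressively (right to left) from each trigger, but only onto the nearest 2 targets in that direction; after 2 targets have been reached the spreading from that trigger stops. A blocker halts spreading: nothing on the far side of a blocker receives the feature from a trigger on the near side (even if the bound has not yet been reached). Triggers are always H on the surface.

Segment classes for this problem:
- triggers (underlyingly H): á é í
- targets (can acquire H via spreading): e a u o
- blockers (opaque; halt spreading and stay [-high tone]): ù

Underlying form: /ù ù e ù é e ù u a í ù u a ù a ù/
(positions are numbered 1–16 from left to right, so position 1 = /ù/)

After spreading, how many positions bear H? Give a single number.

From /é/ at 5 leftward: 4 /ù/ blocks.
From /í/ at 10 leftward: 9 /a/ → H; 8 /u/ → H; bound reached.
Targets with no active source: positions 3 6 12 13 15 stay [-high tone].
H positions on the surface: 5 8 9 10.

4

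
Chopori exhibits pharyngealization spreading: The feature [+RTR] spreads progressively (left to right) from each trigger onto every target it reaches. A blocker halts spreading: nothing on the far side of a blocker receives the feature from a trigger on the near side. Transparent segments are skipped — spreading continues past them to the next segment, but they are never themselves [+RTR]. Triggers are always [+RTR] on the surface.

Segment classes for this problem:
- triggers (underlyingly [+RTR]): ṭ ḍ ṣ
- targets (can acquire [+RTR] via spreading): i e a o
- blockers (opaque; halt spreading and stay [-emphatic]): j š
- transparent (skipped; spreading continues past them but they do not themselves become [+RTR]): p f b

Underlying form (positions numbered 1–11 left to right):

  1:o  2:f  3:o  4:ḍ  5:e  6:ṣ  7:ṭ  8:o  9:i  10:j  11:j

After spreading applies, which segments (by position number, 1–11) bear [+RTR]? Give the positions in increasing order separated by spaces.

4 5 6 7 8 9

From /ḍ/ at 4 rightward: 5 /e/ → [+RTR]; 6 /ṣ/ is itself a trigger — this domain ends here.
From /ṣ/ at 6 rightward: 7 /ṭ/ is itself a trigger — this domain ends here.
From /ṭ/ at 7 rightward: 8 /o/ → [+RTR]; 9 /i/ → [+RTR]; 10 /j/ blocks.
Targets with no active source: positions 1 3 stay [-emphatic].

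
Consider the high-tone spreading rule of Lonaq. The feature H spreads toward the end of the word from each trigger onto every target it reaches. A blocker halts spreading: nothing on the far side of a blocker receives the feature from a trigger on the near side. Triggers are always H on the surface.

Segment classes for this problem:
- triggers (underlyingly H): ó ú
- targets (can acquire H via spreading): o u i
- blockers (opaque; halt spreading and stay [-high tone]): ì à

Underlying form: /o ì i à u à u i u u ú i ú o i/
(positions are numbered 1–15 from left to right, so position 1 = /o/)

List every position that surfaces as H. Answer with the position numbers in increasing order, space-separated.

From /ú/ at 11 rightward: 12 /i/ → H; 13 /ú/ is itself a trigger — this domain ends here.
From /ú/ at 13 rightward: 14 /o/ → H; 15 /i/ → H; word edge.
Targets with no active source: positions 1 3 5 7 8 9 10 stay [-high tone].

11 12 13 14 15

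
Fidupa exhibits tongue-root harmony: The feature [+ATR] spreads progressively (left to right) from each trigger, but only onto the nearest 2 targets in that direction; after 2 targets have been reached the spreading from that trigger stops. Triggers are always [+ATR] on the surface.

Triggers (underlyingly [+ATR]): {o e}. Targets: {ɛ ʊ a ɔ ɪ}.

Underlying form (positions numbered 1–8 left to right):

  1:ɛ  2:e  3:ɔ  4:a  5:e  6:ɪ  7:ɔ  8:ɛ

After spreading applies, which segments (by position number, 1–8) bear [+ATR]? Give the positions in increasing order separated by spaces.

From /e/ at 2 rightward: 3 /ɔ/ → [+ATR]; 4 /a/ → [+ATR]; bound reached.
From /e/ at 5 rightward: 6 /ɪ/ → [+ATR]; 7 /ɔ/ → [+ATR]; bound reached.
Targets with no active source: positions 1 8 stay [-ATR].

2 3 4 5 6 7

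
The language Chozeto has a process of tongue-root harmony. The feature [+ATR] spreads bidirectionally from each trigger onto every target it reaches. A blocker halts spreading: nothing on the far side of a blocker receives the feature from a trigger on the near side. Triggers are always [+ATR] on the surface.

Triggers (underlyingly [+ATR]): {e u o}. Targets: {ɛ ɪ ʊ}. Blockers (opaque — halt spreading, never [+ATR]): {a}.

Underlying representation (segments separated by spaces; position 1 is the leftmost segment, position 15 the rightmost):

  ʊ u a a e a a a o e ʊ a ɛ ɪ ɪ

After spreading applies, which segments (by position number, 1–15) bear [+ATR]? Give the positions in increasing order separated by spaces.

1 2 5 9 10 11

From /u/ at 2 rightward: 3 /a/ blocks.
From /u/ at 2 leftward: 1 /ʊ/ → [+ATR]; word edge.
From /e/ at 5 rightward: 6 /a/ blocks.
From /e/ at 5 leftward: 4 /a/ blocks.
From /o/ at 9 rightward: 10 /e/ is itself a trigger — this domain ends here.
From /o/ at 9 leftward: 8 /a/ blocks.
From /e/ at 10 rightward: 11 /ʊ/ → [+ATR]; 12 /a/ blocks.
From /e/ at 10 leftward: 9 /o/ is itself a trigger — this domain ends here.
Targets with no active source: positions 13 14 15 stay [-ATR].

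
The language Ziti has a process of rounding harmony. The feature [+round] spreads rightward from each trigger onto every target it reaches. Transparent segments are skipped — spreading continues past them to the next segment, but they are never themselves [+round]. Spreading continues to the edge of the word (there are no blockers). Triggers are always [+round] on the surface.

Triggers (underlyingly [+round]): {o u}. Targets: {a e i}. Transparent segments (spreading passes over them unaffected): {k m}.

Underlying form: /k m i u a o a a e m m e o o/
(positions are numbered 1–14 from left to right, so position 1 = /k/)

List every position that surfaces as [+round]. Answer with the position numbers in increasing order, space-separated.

4 5 6 7 8 9 12 13 14

From /u/ at 4 rightward: 5 /a/ → [+round]; 6 /o/ is itself a trigger — this domain ends here.
From /o/ at 6 rightward: 7 /a/ → [+round]; 8 /a/ → [+round]; 9 /e/ → [+round]; 10 /m/ transparent; 11 /m/ transparent; 12 /e/ → [+round]; 13 /o/ is itself a trigger — this domain ends here.
From /o/ at 13 rightward: 14 /o/ is itself a trigger — this domain ends here.
From /o/ at 14 rightward: word edge.
Target with no active source: position 3 stays [-round].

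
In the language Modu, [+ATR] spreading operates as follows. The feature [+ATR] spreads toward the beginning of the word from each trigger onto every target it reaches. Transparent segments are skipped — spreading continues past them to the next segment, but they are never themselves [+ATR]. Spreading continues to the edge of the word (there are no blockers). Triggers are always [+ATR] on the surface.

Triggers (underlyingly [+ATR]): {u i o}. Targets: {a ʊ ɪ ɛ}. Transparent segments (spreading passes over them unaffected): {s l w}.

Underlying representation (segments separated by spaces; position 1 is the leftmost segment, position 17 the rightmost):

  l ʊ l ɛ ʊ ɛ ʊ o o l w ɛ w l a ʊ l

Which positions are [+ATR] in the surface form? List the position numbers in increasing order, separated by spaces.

From /o/ at 8 leftward: 7 /ʊ/ → [+ATR]; 6 /ɛ/ → [+ATR]; 5 /ʊ/ → [+ATR]; 4 /ɛ/ → [+ATR]; 3 /l/ transparent; 2 /ʊ/ → [+ATR]; 1 /l/ transparent; word edge.
From /o/ at 9 leftward: 8 /o/ is itself a trigger — this domain ends here.
Targets with no active source: positions 12 15 16 stay [-ATR].

2 4 5 6 7 8 9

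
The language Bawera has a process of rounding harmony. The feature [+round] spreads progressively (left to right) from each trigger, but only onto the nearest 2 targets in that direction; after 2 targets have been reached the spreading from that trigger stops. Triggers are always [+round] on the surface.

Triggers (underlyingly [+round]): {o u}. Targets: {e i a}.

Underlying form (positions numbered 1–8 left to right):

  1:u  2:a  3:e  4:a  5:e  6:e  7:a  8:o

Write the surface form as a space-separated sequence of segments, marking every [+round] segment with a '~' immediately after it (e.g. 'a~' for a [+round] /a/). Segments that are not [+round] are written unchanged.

From /u/ at 1 rightward: 2 /a/ → [+round]; 3 /e/ → [+round]; bound reached.
From /o/ at 8 rightward: word edge.
Targets with no active source: positions 4 5 6 7 stay [-round].
[+round] positions on the surface: 1 2 3 8.

u~ a~ e~ a e e a o~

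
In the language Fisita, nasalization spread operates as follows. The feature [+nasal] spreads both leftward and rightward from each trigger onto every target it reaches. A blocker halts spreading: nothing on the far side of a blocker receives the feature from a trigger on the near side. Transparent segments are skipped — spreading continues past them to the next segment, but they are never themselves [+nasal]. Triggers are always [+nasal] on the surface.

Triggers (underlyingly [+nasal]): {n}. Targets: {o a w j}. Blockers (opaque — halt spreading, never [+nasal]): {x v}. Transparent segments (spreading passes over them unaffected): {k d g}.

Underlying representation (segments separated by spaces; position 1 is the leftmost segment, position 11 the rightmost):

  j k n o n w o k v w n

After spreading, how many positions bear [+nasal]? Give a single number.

From /n/ at 3 rightward: 4 /o/ → [+nasal]; 5 /n/ is itself a trigger — this domain ends here.
From /n/ at 3 leftward: 2 /k/ transparent; 1 /j/ → [+nasal]; word edge.
From /n/ at 5 rightward: 6 /w/ → [+nasal]; 7 /o/ → [+nasal]; 8 /k/ transparent; 9 /v/ blocks.
From /n/ at 5 leftward: 4 /o/ → [+nasal]; 3 /n/ is itself a trigger — this domain ends here.
From /n/ at 11 rightward: word edge.
From /n/ at 11 leftward: 10 /w/ → [+nasal]; 9 /v/ blocks.
[+nasal] positions on the surface: 1 3 4 5 6 7 10 11.

8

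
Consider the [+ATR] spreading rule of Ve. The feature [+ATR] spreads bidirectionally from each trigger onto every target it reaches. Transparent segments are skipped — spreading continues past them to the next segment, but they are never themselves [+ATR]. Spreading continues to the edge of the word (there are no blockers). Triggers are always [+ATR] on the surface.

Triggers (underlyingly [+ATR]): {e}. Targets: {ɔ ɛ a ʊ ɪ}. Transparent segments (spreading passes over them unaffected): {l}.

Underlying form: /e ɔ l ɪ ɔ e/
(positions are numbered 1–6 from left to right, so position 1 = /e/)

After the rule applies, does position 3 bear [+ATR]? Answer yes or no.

From /e/ at 1 rightward: 2 /ɔ/ → [+ATR]; 3 /l/ transparent; 4 /ɪ/ → [+ATR]; 5 /ɔ/ → [+ATR]; 6 /e/ is itself a trigger — this domain ends here.
From /e/ at 1 leftward: word edge.
From /e/ at 6 rightward: word edge.
From /e/ at 6 leftward: 5 /ɔ/ → [+ATR]; 4 /ɪ/ → [+ATR]; 3 /l/ transparent; 2 /ɔ/ → [+ATR]; 1 /e/ is itself a trigger — this domain ends here.
[+ATR] positions on the surface: 1 2 4 5 6.

no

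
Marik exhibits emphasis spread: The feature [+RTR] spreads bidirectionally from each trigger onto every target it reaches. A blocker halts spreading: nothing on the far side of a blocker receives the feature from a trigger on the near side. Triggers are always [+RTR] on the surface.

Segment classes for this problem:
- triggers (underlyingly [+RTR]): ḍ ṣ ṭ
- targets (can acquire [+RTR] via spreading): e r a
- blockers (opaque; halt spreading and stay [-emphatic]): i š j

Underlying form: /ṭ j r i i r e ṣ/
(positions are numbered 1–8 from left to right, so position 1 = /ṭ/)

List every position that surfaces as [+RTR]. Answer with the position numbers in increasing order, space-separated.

From /ṭ/ at 1 rightward: 2 /j/ blocks.
From /ṭ/ at 1 leftward: word edge.
From /ṣ/ at 8 rightward: word edge.
From /ṣ/ at 8 leftward: 7 /e/ → [+RTR]; 6 /r/ → [+RTR]; 5 /i/ blocks.
Target with no active source: position 3 stays [-emphatic].

1 6 7 8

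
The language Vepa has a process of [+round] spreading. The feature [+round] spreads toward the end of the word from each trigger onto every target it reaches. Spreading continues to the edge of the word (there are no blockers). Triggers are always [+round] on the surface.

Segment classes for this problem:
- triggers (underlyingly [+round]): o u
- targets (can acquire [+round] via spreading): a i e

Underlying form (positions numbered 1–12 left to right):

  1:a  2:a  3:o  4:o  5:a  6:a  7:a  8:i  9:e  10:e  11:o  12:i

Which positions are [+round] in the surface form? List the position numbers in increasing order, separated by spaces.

From /o/ at 3 rightward: 4 /o/ is itself a trigger — this domain ends here.
From /o/ at 4 rightward: 5 /a/ → [+round]; 6 /a/ → [+round]; 7 /a/ → [+round]; 8 /i/ → [+round]; 9 /e/ → [+round]; 10 /e/ → [+round]; 11 /o/ is itself a trigger — this domain ends here.
From /o/ at 11 rightward: 12 /i/ → [+round]; word edge.
Targets with no active source: positions 1 2 stay [-round].

3 4 5 6 7 8 9 10 11 12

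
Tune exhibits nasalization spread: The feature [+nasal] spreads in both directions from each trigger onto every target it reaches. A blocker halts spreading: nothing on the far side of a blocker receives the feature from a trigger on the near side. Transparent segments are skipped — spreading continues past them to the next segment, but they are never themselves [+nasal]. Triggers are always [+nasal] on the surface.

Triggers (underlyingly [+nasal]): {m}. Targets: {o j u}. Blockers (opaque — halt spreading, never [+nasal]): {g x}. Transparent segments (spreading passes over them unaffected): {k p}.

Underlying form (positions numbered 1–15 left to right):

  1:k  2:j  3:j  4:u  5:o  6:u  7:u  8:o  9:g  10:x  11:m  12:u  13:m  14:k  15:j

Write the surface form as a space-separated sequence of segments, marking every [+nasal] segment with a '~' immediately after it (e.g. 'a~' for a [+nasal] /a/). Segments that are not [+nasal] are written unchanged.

From /m/ at 11 rightward: 12 /u/ → [+nasal]; 13 /m/ is itself a trigger — this domain ends here.
From /m/ at 11 leftward: 10 /x/ blocks.
From /m/ at 13 rightward: 14 /k/ transparent; 15 /j/ → [+nasal]; word edge.
From /m/ at 13 leftward: 12 /u/ → [+nasal]; 11 /m/ is itself a trigger — this domain ends here.
Targets with no active source: positions 2 3 4 5 6 7 8 stay [-nasal].
[+nasal] positions on the surface: 11 12 13 15.

k j j u o u u o g x m~ u~ m~ k j~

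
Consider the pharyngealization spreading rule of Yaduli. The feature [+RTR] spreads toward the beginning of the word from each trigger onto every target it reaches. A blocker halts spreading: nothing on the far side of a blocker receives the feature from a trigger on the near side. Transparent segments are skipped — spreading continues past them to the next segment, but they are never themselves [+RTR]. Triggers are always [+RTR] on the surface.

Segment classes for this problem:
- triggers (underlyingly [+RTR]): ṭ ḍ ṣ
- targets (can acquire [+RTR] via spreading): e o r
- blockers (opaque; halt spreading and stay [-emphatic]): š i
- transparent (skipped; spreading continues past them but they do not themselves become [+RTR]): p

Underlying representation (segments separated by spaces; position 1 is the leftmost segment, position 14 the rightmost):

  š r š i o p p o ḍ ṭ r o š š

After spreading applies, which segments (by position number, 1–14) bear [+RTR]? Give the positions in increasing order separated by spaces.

5 8 9 10

From /ḍ/ at 9 leftward: 8 /o/ → [+RTR]; 7 /p/ transparent; 6 /p/ transparent; 5 /o/ → [+RTR]; 4 /i/ blocks.
From /ṭ/ at 10 leftward: 9 /ḍ/ is itself a trigger — this domain ends here.
Targets with no active source: positions 2 11 12 stay [-emphatic].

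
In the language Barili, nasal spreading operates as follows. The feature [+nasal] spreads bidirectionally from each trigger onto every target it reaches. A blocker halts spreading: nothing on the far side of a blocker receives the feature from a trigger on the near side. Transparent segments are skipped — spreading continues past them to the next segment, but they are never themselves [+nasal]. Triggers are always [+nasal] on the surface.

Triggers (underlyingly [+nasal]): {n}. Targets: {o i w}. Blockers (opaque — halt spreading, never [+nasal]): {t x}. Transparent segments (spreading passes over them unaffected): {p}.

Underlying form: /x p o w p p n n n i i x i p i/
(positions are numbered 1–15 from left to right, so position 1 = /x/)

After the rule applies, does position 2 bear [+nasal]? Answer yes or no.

no

From /n/ at 7 rightward: 8 /n/ is itself a trigger — this domain ends here.
From /n/ at 7 leftward: 6 /p/ transparent; 5 /p/ transparent; 4 /w/ → [+nasal]; 3 /o/ → [+nasal]; 2 /p/ transparent; 1 /x/ blocks.
From /n/ at 8 rightward: 9 /n/ is itself a trigger — this domain ends here.
From /n/ at 8 leftward: 7 /n/ is itself a trigger — this domain ends here.
From /n/ at 9 rightward: 10 /i/ → [+nasal]; 11 /i/ → [+nasal]; 12 /x/ blocks.
From /n/ at 9 leftward: 8 /n/ is itself a trigger — this domain ends here.
Targets with no active source: positions 13 15 stay [-nasal].
[+nasal] positions on the surface: 3 4 7 8 9 10 11.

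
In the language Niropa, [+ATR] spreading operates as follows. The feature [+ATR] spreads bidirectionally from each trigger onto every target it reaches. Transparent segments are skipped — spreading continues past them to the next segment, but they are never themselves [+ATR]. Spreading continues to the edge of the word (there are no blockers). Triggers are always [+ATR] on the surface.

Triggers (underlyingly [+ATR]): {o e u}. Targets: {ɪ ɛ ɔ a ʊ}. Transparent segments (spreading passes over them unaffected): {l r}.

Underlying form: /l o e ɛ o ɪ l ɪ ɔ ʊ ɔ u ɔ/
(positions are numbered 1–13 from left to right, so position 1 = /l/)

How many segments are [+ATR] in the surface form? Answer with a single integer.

From /o/ at 2 rightward: 3 /e/ is itself a trigger — this domain ends here.
From /o/ at 2 leftward: 1 /l/ transparent; word edge.
From /e/ at 3 rightward: 4 /ɛ/ → [+ATR]; 5 /o/ is itself a trigger — this domain ends here.
From /e/ at 3 leftward: 2 /o/ is itself a trigger — this domain ends here.
From /o/ at 5 rightward: 6 /ɪ/ → [+ATR]; 7 /l/ transparent; 8 /ɪ/ → [+ATR]; 9 /ɔ/ → [+ATR]; 10 /ʊ/ → [+ATR]; 11 /ɔ/ → [+ATR]; 12 /u/ is itself a trigger — this domain ends here.
From /o/ at 5 leftward: 4 /ɛ/ → [+ATR]; 3 /e/ is itself a trigger — this domain ends here.
From /u/ at 12 rightward: 13 /ɔ/ → [+ATR]; word edge.
From /u/ at 12 leftward: 11 /ɔ/ → [+ATR]; 10 /ʊ/ → [+ATR]; 9 /ɔ/ → [+ATR]; 8 /ɪ/ → [+ATR]; 7 /l/ transparent; 6 /ɪ/ → [+ATR]; 5 /o/ is itself a trigger — this domain ends here.
[+ATR] positions on the surface: 2 3 4 5 6 8 9 10 11 12 13.

11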